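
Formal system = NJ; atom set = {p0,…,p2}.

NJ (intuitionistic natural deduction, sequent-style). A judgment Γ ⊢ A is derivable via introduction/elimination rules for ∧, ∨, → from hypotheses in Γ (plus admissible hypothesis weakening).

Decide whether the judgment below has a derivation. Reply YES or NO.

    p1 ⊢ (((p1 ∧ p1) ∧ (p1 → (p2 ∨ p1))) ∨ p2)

Derivation (root first):
[∨I₁] p1 ⊢ (((p1 ∧ p1) ∧ (p1 → (p2 ∨ p1))) ∨ p2)
  [∧I] p1 ⊢ ((p1 ∧ p1) ∧ (p1 → (p2 ∨ p1)))
    [∧I] p1 ⊢ (p1 ∧ p1)
      [Ax] p1 ⊢ p1
      [Ax] p1 ⊢ p1
    [→I]  ⊢ (p1 → (p2 ∨ p1))
      [∨I₂] p1 ⊢ (p2 ∨ p1)
        [Ax] p1 ⊢ p1

Result: YES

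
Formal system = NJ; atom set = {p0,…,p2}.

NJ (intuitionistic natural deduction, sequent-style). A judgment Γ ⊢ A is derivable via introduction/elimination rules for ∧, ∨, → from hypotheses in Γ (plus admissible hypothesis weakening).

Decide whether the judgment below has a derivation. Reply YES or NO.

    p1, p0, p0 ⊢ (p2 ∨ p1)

Derivation trace:
[∨I₂] p1, p0, p0 ⊢ (p2 ∨ p1)
  [Wk] p1, p0, p0 ⊢ p1
    [Wk] p1, p0 ⊢ p1
      [Ax] p1 ⊢ p1

Result: YES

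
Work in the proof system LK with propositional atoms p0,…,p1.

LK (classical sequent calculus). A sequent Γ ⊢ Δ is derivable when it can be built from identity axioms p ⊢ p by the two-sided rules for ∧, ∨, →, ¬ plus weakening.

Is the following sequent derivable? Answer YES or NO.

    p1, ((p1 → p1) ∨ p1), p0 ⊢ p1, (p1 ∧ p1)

Derivation (root first):
[WL] p1, ((p1 → p1) ∨ p1), p0 ⊢ p1, (p1 ∧ p1)
  [∨L] p1, ((p1 → p1) ∨ p1) ⊢ p1, (p1 ∧ p1)
    [→L] p1, (p1 → p1) ⊢ (p1 ∧ p1)
      [Ax] p1 ⊢ p1
      [∧R] p1 ⊢ (p1 ∧ p1)
        [Ax] p1 ⊢ p1
        [Ax] p1 ⊢ p1
    [Ax] p1 ⊢ p1

Result: YES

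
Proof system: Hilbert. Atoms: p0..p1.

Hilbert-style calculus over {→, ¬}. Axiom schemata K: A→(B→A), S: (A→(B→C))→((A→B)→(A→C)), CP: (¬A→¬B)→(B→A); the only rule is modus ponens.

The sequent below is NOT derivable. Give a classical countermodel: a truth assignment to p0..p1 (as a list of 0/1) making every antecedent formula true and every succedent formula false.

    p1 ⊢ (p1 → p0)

Search for a countermodel by truth-table:
  v=00: Γ:[p1=F] Δ:[(p1 → p0)=T] refutes=False
  v=01: Γ:[p1=T] Δ:[(p1 → p0)=F] refutes=True  ← countermodel

Result: [0, 1]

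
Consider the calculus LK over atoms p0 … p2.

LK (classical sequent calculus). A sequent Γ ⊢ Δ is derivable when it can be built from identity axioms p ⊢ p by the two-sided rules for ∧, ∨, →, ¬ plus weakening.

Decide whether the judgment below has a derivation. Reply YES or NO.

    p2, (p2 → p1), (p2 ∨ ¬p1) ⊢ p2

Derivation trace:
[∨L] p2, (p2 → p1), (p2 ∨ ¬p1) ⊢ p2
  [Ax] p2 ⊢ p2
  [¬L] p2, (p2 → p1), ¬p1 ⊢ 
    [→L] p2, (p2 → p1) ⊢ p1
      [Ax] p2 ⊢ p2
      [Ax] p1 ⊢ p1

Result: YES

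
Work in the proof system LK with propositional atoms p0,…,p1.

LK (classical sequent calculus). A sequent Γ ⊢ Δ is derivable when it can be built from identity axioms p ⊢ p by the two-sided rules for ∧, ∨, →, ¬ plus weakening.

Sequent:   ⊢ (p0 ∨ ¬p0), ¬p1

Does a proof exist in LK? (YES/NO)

Derivation (root first):
[¬R]  ⊢ (p0 ∨ ¬p0), ¬p1
  [WL] p1 ⊢ (p0 ∨ ¬p0)
    [∨R]  ⊢ (p0 ∨ ¬p0)
      [¬R]  ⊢ p0, ¬p0
        [Ax] p0 ⊢ p0

Result: YES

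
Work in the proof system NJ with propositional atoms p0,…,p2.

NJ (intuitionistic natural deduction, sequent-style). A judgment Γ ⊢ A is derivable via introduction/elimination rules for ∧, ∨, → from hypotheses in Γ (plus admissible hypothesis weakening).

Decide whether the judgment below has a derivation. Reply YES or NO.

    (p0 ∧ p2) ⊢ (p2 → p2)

Derivation (root first):
[Wk] (p0 ∧ p2) ⊢ (p2 → p2)
  [→I]  ⊢ (p2 → p2)
    [Ax] p2 ⊢ p2

Result: YES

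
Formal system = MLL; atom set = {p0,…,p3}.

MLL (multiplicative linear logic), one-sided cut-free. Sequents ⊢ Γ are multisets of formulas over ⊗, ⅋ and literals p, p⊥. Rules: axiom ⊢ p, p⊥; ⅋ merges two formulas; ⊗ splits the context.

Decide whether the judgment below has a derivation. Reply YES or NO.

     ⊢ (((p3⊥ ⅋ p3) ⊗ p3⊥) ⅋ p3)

Derivation (root first):
[⅋]  ⊢ (((p3⊥ ⅋ p3) ⊗ p3⊥) ⅋ p3)
  [⊗]  ⊢ p3, ((p3⊥ ⅋ p3) ⊗ p3⊥)
    [⅋]  ⊢ (p3⊥ ⅋ p3)
      [Ax]  ⊢ p3, p3⊥
    [Ax]  ⊢ p3, p3⊥

Result: YES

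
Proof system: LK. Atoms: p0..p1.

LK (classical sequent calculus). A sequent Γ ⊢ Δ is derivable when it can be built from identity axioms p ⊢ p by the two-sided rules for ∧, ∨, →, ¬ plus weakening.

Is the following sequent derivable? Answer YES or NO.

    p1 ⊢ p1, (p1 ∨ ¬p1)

Proof tree:
[WL] p1 ⊢ p1, (p1 ∨ ¬p1)
  [∨R]  ⊢ p1, (p1 ∨ ¬p1)
    [¬R]  ⊢ p1, p1, ¬p1
      [WR] p1 ⊢ p1, p1
        [Ax] p1 ⊢ p1

Result: YES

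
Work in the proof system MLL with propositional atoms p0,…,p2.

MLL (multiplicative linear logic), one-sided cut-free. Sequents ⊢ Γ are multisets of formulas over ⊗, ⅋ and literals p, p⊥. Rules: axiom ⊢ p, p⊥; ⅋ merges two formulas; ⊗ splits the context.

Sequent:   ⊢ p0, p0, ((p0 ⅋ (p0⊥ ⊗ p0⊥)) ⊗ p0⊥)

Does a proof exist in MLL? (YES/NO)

Derivation (root first):
[⊗]  ⊢ p0, p0, ((p0 ⅋ (p0⊥ ⊗ p0⊥)) ⊗ p0⊥)
  [⅋]  ⊢ p0, (p0 ⅋ (p0⊥ ⊗ p0⊥))
    [⊗]  ⊢ p0, p0, (p0⊥ ⊗ p0⊥)
      [Ax]  ⊢ p0, p0⊥
      [Ax]  ⊢ p0, p0⊥
  [Ax]  ⊢ p0, p0⊥

Result: YES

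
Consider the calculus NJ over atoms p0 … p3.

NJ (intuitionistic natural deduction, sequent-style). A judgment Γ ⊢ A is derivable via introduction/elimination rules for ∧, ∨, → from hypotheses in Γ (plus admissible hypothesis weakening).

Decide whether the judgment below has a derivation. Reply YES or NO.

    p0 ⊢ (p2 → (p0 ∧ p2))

Derivation trace:
[→I] p0 ⊢ (p2 → (p0 ∧ p2))
  [∧I] p2, p0 ⊢ (p0 ∧ p2)
    [Ax] p0 ⊢ p0
    [Ax] p2 ⊢ p2

Result: YES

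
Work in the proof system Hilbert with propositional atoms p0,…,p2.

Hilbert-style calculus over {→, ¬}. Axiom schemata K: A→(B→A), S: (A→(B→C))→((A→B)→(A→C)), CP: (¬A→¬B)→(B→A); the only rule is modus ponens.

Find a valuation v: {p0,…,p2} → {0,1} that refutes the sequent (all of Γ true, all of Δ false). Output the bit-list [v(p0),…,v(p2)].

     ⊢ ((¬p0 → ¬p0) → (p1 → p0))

Search for a countermodel by truth-table:
  v=000: Γ:[] Δ:[((¬p0 → ¬p0) → (p1 → p0))=T] refutes=False
  v=001: Γ:[] Δ:[((¬p0 → ¬p0) → (p1 → p0))=T] refutes=False
  v=010: Γ:[] Δ:[((¬p0 → ¬p0) → (p1 → p0))=F] refutes=True  ← countermodel

Result: [0, 1, 0]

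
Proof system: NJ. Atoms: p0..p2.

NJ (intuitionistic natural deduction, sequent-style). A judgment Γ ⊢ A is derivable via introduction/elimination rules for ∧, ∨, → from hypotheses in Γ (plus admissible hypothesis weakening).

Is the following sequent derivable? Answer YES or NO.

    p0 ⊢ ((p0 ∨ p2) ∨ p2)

Proof tree:
[∨I₁] p0 ⊢ ((p0 ∨ p2) ∨ p2)
  [∨I₁] p0 ⊢ (p0 ∨ p2)
    [Ax] p0 ⊢ p0

Result: YES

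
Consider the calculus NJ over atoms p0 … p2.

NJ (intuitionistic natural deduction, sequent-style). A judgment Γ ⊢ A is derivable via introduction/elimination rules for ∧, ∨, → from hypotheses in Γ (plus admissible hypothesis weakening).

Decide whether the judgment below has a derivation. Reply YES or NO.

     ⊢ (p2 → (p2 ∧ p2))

Proof tree:
[→I]  ⊢ (p2 → (p2 ∧ p2))
  [∧I] p2 ⊢ (p2 ∧ p2)
    [Ax] p2 ⊢ p2
    [Ax] p2 ⊢ p2

Result: YES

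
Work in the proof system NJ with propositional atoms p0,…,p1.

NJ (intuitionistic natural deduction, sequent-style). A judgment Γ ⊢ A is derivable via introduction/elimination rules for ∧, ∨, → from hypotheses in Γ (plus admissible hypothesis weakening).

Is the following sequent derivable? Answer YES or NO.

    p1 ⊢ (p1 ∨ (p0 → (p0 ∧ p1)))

Derivation (root first):
[∨I₂] p1 ⊢ (p1 ∨ (p0 → (p0 ∧ p1)))
  [→I] p1 ⊢ (p0 → (p0 ∧ p1))
    [∧I] p1, p0 ⊢ (p0 ∧ p1)
      [Ax] p0 ⊢ p0
      [Ax] p1 ⊢ p1

Result: YES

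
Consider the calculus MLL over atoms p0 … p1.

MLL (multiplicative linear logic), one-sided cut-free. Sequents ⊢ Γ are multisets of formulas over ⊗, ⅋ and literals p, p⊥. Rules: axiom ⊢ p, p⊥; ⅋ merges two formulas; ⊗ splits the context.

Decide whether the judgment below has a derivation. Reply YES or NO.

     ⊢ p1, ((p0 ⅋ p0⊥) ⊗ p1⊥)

Derivation (root first):
[⊗]  ⊢ p1, ((p0 ⅋ p0⊥) ⊗ p1⊥)
  [⅋]  ⊢ (p0 ⅋ p0⊥)
    [Ax]  ⊢ p0, p0⊥
  [Ax]  ⊢ p1, p1⊥

Result: YES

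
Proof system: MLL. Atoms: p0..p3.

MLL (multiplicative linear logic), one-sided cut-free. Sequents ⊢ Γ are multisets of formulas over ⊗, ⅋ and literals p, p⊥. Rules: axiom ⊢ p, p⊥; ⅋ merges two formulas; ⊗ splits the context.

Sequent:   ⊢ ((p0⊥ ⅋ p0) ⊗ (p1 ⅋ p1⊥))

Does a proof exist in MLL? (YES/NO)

Derivation trace:
[⊗]  ⊢ ((p0⊥ ⅋ p0) ⊗ (p1 ⅋ p1⊥))
  [⅋]  ⊢ (p0⊥ ⅋ p0)
    [Ax]  ⊢ p0, p0⊥
  [⅋]  ⊢ (p1 ⅋ p1⊥)
    [Ax]  ⊢ p1, p1⊥

Result: YES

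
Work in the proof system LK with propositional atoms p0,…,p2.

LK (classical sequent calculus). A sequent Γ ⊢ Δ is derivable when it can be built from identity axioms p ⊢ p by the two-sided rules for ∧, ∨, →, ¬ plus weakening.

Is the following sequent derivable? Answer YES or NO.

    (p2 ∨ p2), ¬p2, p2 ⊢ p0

Derivation (root first):
[WL] (p2 ∨ p2), ¬p2, p2 ⊢ p0
  [¬L] (p2 ∨ p2), ¬p2 ⊢ p0
    [WR] (p2 ∨ p2) ⊢ p2, p0
      [∨L] (p2 ∨ p2) ⊢ p2
        [Ax] p2 ⊢ p2
        [Ax] p2 ⊢ p2

Result: YES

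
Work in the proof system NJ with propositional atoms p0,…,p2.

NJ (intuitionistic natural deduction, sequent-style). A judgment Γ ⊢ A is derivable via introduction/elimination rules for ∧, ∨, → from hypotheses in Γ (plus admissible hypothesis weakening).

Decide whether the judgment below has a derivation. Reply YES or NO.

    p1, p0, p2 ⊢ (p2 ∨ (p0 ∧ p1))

Derivation (root first):
[∨I₂] p1, p0, p2 ⊢ (p2 ∨ (p0 ∧ p1))
  [Wk] p1, p0, p2 ⊢ (p0 ∧ p1)
    [∧I] p1, p0 ⊢ (p0 ∧ p1)
      [Ax] p0 ⊢ p0
      [Ax] p1 ⊢ p1

Result: YES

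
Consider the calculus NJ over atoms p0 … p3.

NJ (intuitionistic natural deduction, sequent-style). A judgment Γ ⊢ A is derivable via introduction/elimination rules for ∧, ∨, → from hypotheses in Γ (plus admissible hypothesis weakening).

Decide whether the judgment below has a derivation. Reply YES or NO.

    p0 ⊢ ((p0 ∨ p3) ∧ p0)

Derivation trace:
[∧I] p0 ⊢ ((p0 ∨ p3) ∧ p0)
  [∨I₁] p0 ⊢ (p0 ∨ p3)
    [Ax] p0 ⊢ p0
  [Ax] p0 ⊢ p0

Result: YES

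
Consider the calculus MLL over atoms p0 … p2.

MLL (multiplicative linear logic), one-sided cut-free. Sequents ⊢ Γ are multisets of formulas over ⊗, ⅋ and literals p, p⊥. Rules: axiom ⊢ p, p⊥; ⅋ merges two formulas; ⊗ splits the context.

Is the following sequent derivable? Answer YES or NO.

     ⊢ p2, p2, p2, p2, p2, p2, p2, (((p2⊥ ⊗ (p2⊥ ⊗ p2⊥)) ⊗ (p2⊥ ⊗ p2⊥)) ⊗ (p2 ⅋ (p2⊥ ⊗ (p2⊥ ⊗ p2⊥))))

Derivation (root first):
[⊗]  ⊢ p2, p2, p2, p2, p2, p2, p2, (((p2⊥ ⊗ (p2⊥ ⊗ p2⊥)) ⊗ (p2⊥ ⊗ p2⊥)) ⊗ (p2 ⅋ (p2⊥ ⊗ (p2⊥ ⊗ p2⊥))))
  [⊗]  ⊢ p2, p2, p2, p2, p2, ((p2⊥ ⊗ (p2⊥ ⊗ p2⊥)) ⊗ (p2⊥ ⊗ p2⊥))
    [⊗]  ⊢ p2, p2, p2, (p2⊥ ⊗ (p2⊥ ⊗ p2⊥))
      [Ax]  ⊢ p2, p2⊥
      [⊗]  ⊢ p2, p2, (p2⊥ ⊗ p2⊥)
        [Ax]  ⊢ p2, p2⊥
        [Ax]  ⊢ p2, p2⊥
    [⊗]  ⊢ p2, p2, (p2⊥ ⊗ p2⊥)
      [Ax]  ⊢ p2, p2⊥
      [Ax]  ⊢ p2, p2⊥
  [⅋]  ⊢ p2, p2, (p2 ⅋ (p2⊥ ⊗ (p2⊥ ⊗ p2⊥)))
    [⊗]  ⊢ p2, p2, p2, (p2⊥ ⊗ (p2⊥ ⊗ p2⊥))
      [Ax]  ⊢ p2, p2⊥
      [⊗]  ⊢ p2, p2, (p2⊥ ⊗ p2⊥)
        [Ax]  ⊢ p2, p2⊥
        [Ax]  ⊢ p2, p2⊥

Result: YES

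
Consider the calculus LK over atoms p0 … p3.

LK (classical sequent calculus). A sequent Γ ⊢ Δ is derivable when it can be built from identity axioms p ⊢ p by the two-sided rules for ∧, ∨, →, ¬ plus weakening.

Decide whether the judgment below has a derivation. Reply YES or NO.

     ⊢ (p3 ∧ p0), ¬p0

Search for a countermodel by truth-table:
  v=0000: Γ:[] Δ:[(p3 ∧ p0)=F, ¬p0=T] refutes=False
  v=0001: Γ:[] Δ:[(p3 ∧ p0)=F, ¬p0=T] refutes=False
  v=0010: Γ:[] Δ:[(p3 ∧ p0)=F, ¬p0=T] refutes=False
  v=0011: Γ:[] Δ:[(p3 ∧ p0)=F, ¬p0=T] refutes=False
  v=0100: Γ:[] Δ:[(p3 ∧ p0)=F, ¬p0=T] refutes=False
  v=0101: Γ:[] Δ:[(p3 ∧ p0)=F, ¬p0=T] refutes=False
  v=0110: Γ:[] Δ:[(p3 ∧ p0)=F, ¬p0=T] refutes=False
  v=0111: Γ:[] Δ:[(p3 ∧ p0)=F, ¬p0=T] refutes=False
  v=1000: Γ:[] Δ:[(p3 ∧ p0)=F, ¬p0=F] refutes=True  ← countermodel

Result: NO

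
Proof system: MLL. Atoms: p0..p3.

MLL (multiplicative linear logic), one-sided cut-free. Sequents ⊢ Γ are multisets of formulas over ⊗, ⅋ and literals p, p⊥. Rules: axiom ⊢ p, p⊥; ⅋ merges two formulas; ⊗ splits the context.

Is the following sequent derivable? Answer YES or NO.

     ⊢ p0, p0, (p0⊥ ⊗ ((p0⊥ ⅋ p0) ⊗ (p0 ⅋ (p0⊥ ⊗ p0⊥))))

Derivation (root first):
[⊗]  ⊢ p0, p0, (p0⊥ ⊗ ((p0⊥ ⅋ p0) ⊗ (p0 ⅋ (p0⊥ ⊗ p0⊥))))
  [Ax]  ⊢ p0, p0⊥
  [⊗]  ⊢ p0, ((p0⊥ ⅋ p0) ⊗ (p0 ⅋ (p0⊥ ⊗ p0⊥)))
    [⅋]  ⊢ (p0⊥ ⅋ p0)
      [Ax]  ⊢ p0, p0⊥
    [⅋]  ⊢ p0, (p0 ⅋ (p0⊥ ⊗ p0⊥))
      [⊗]  ⊢ p0, p0, (p0⊥ ⊗ p0⊥)
        [Ax]  ⊢ p0, p0⊥
        [Ax]  ⊢ p0, p0⊥

Result: YES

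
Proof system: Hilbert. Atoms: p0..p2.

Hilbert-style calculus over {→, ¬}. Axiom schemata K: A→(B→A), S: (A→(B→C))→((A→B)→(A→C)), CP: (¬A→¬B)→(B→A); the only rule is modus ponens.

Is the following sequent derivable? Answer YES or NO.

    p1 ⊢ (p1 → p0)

Truth-table refutation:
  v=000: Γ:[p1=F] Δ:[(p1 → p0)=T] refutes=False
  v=001: Γ:[p1=F] Δ:[(p1 → p0)=T] refutes=False
  v=010: Γ:[p1=T] Δ:[(p1 → p0)=F] refutes=True  ← countermodel

Result: NO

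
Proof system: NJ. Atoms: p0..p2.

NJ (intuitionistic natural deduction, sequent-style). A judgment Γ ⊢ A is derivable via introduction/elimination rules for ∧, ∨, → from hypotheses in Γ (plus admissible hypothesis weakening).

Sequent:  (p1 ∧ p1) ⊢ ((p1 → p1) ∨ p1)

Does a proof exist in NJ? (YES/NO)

Derivation (root first):
[Wk] (p1 ∧ p1) ⊢ ((p1 → p1) ∨ p1)
  [∨I₁]  ⊢ ((p1 → p1) ∨ p1)
    [→I]  ⊢ (p1 → p1)
      [Ax] p1 ⊢ p1

Result: YES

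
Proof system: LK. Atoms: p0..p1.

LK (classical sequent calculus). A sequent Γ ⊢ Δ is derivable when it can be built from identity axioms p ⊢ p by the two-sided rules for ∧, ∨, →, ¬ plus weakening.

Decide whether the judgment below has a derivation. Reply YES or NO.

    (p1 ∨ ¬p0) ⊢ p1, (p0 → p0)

Proof tree:
[∨L] (p1 ∨ ¬p0) ⊢ p1, (p0 → p0)
  [Ax] p1 ⊢ p1
  [¬L] ¬p0 ⊢ (p0 → p0)
    [WR]  ⊢ (p0 → p0), p0
      [→R]  ⊢ (p0 → p0)
        [Ax] p0 ⊢ p0

Result: YES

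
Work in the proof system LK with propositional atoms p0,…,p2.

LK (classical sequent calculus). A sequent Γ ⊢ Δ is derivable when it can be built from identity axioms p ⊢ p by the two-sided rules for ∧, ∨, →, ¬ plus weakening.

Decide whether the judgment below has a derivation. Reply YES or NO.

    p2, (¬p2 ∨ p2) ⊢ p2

Derivation (root first):
[∨L] p2, (¬p2 ∨ p2) ⊢ p2
  [¬L] p2, ¬p2 ⊢ 
    [Ax] p2 ⊢ p2
  [Ax] p2 ⊢ p2

Result: YES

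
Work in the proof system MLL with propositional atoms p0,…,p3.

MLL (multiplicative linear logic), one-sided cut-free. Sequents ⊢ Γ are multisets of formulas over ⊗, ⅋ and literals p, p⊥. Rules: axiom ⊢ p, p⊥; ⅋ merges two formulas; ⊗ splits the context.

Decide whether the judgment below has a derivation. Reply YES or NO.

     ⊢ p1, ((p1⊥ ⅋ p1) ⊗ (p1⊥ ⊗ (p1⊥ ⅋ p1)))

Derivation trace:
[⊗]  ⊢ p1, ((p1⊥ ⅋ p1) ⊗ (p1⊥ ⊗ (p1⊥ ⅋ p1)))
  [⅋]  ⊢ (p1⊥ ⅋ p1)
    [Ax]  ⊢ p1, p1⊥
  [⊗]  ⊢ p1, (p1⊥ ⊗ (p1⊥ ⅋ p1))
    [Ax]  ⊢ p1, p1⊥
    [⅋]  ⊢ (p1⊥ ⅋ p1)
      [Ax]  ⊢ p1, p1⊥

Result: YES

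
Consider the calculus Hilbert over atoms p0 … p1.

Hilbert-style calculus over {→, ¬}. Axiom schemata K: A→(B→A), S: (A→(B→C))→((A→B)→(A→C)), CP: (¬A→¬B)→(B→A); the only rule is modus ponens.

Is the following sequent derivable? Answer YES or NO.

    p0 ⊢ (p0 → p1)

Search for a countermodel by truth-table:
  v=00: Γ:[p0=F] Δ:[(p0 → p1)=T] refutes=False
  v=01: Γ:[p0=F] Δ:[(p0 → p1)=T] refutes=False
  v=10: Γ:[p0=T] Δ:[(p0 → p1)=F] refutes=True  ← countermodel

Result: NO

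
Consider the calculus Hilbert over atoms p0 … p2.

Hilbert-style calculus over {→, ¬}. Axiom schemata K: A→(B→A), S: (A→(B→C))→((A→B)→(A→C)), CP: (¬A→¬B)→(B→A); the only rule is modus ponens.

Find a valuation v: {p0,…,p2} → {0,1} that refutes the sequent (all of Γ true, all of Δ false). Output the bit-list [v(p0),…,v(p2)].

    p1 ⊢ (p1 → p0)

Enumerate valuations to refute Γ ⊢ Δ:
  v=000: Γ:[p1=F] Δ:[(p1 → p0)=T] refutes=False
  v=001: Γ:[p1=F] Δ:[(p1 → p0)=T] refutes=False
  v=010: Γ:[p1=T] Δ:[(p1 → p0)=F] refutes=True  ← countermodel

Result: [0, 1, 0]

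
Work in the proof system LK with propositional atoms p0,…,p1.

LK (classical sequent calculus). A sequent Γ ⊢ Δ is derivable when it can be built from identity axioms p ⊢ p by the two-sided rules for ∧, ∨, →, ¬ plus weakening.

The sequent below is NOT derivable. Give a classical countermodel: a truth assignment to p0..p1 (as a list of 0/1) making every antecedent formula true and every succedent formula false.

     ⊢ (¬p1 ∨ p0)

Enumerate valuations to refute Γ ⊢ Δ:
  v=00: Γ:[] Δ:[(¬p1 ∨ p0)=T] refutes=False
  v=01: Γ:[] Δ:[(¬p1 ∨ p0)=F] refutes=True  ← countermodel

Result: [0, 1]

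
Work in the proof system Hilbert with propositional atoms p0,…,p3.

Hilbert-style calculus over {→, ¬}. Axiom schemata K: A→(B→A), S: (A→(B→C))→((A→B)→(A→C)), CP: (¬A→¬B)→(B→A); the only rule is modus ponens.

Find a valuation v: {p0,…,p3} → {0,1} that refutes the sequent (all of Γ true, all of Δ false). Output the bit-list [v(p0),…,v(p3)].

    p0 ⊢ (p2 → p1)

Enumerate valuations to refute Γ ⊢ Δ:
  v=0000: Γ:[p0=F] Δ:[(p2 → p1)=T] refutes=False
  v=0001: Γ:[p0=F] Δ:[(p2 → p1)=T] refutes=False
  v=0010: Γ:[p0=F] Δ:[(p2 → p1)=F] refutes=False
  v=0011: Γ:[p0=F] Δ:[(p2 → p1)=F] refutes=False
  v=0100: Γ:[p0=F] Δ:[(p2 → p1)=T] refutes=False
  v=0101: Γ:[p0=F] Δ:[(p2 → p1)=T] refutes=False
  v=0110: Γ:[p0=F] Δ:[(p2 → p1)=T] refutes=False
  v=0111: Γ:[p0=F] Δ:[(p2 → p1)=T] refutes=False
  v=1000: Γ:[p0=T] Δ:[(p2 → p1)=T] refutes=False
  v=1001: Γ:[p0=T] Δ:[(p2 → p1)=T] refutes=False
  v=1010: Γ:[p0=T] Δ:[(p2 → p1)=F] refutes=True  ← countermodel

Result: [1, 0, 1, 0]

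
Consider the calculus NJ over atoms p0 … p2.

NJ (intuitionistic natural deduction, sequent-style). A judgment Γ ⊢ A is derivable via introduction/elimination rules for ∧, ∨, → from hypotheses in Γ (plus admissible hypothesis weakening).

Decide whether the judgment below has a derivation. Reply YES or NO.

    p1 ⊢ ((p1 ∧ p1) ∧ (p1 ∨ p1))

Derivation trace:
[∧I] p1 ⊢ ((p1 ∧ p1) ∧ (p1 ∨ p1))
  [∧I] p1 ⊢ (p1 ∧ p1)
    [Ax] p1 ⊢ p1
    [Ax] p1 ⊢ p1
  [Wk] p1, p1 ⊢ (p1 ∨ p1)
    [∨I₂] p1 ⊢ (p1 ∨ p1)
      [Ax] p1 ⊢ p1

Result: YES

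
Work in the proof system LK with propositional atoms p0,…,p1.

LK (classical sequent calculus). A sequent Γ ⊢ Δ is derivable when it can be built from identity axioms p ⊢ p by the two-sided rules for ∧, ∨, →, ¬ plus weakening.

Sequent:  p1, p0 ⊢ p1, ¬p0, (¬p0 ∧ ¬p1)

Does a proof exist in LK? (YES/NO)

Derivation (root first):
[∧R] p1, p0 ⊢ p1, ¬p0, (¬p0 ∧ ¬p1)
  [WL] p1, p0 ⊢ p1, ¬p0
    [¬R] p1 ⊢ p1, ¬p0
      [WL] p1, p0 ⊢ p1
        [Ax] p1 ⊢ p1
  [¬R]  ⊢ p1, ¬p0, ¬p1
    [¬R] p1 ⊢ p1, ¬p0
      [WL] p1, p0 ⊢ p1
        [Ax] p1 ⊢ p1

Result: YES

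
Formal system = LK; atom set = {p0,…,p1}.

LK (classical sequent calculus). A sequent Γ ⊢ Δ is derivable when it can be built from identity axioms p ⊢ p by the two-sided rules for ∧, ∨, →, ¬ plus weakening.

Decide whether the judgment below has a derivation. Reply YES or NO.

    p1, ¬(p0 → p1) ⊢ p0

Derivation trace:
[¬L] p1, ¬(p0 → p1) ⊢ p0
  [WL] p1 ⊢ p0, (p0 → p1)
    [→R]  ⊢ p0, (p0 → p1)
      [WR] p0 ⊢ p0, p1
        [Ax] p0 ⊢ p0

Result: YES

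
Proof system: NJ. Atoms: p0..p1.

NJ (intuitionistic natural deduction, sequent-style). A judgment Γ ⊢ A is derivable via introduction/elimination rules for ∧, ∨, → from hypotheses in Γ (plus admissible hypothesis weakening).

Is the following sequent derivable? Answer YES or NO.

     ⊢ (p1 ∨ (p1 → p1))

Proof tree:
[∨I₂]  ⊢ (p1 ∨ (p1 → p1))
  [→I]  ⊢ (p1 → p1)
    [Ax] p1 ⊢ p1

Result: YES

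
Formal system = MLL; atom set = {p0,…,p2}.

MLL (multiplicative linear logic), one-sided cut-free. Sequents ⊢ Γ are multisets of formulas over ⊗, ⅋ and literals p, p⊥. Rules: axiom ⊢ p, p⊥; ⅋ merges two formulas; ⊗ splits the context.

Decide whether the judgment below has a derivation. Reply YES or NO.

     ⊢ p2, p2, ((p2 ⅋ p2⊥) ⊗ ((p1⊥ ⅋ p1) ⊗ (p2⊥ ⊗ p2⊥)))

Proof tree:
[⊗]  ⊢ p2, p2, ((p2 ⅋ p2⊥) ⊗ ((p1⊥ ⅋ p1) ⊗ (p2⊥ ⊗ p2⊥)))
  [⅋]  ⊢ (p2 ⅋ p2⊥)
    [Ax]  ⊢ p2, p2⊥
  [⊗]  ⊢ p2, p2, ((p1⊥ ⅋ p1) ⊗ (p2⊥ ⊗ p2⊥))
    [⅋]  ⊢ (p1⊥ ⅋ p1)
      [Ax]  ⊢ p1, p1⊥
    [⊗]  ⊢ p2, p2, (p2⊥ ⊗ p2⊥)
      [Ax]  ⊢ p2, p2⊥
      [Ax]  ⊢ p2, p2⊥

Result: YES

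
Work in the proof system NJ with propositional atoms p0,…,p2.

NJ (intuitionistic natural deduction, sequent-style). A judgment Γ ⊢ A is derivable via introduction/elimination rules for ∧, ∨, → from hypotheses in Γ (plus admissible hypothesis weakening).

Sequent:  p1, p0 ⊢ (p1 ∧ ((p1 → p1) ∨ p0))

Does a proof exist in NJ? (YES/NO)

Derivation (root first):
[∧I] p1, p0 ⊢ (p1 ∧ ((p1 → p1) ∨ p0))
  [Wk] p1, p1, p0 ⊢ p1
    [Wk] p1, p1 ⊢ p1
      [Ax] p1 ⊢ p1
  [∨I₁]  ⊢ ((p1 → p1) ∨ p0)
    [→I]  ⊢ (p1 → p1)
      [Ax] p1 ⊢ p1

Result: YES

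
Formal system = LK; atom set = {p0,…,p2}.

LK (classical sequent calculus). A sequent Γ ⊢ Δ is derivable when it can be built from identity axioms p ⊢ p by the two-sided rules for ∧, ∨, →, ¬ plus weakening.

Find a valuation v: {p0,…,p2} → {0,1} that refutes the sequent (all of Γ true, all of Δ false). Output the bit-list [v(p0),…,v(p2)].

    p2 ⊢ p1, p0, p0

Enumerate valuations to refute Γ ⊢ Δ:
  v=000: Γ:[p2=F] Δ:[p1=F, p0=F, p0=F] refutes=False
  v=001: Γ:[p2=T] Δ:[p1=F, p0=F, p0=F] refutes=True  ← countermodel

Result: [0, 0, 1]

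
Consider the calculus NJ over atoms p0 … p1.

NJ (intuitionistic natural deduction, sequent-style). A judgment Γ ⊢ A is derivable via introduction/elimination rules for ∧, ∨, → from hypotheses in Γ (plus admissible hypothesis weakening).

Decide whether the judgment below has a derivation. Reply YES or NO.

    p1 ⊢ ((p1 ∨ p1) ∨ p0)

Proof tree:
[∨I₁] p1 ⊢ ((p1 ∨ p1) ∨ p0)
  [∨I₂] p1 ⊢ (p1 ∨ p1)
    [Ax] p1 ⊢ p1

Result: YES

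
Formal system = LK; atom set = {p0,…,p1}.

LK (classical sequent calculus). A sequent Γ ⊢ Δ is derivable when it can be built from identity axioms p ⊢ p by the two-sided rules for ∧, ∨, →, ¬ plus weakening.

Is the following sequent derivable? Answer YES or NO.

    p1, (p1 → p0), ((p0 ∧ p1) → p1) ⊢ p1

Derivation trace:
[→L] p1, (p1 → p0), ((p0 ∧ p1) → p1) ⊢ p1
  [→L] p1, (p1 → p0) ⊢ (p0 ∧ p1)
    [Ax] p1 ⊢ p1
    [∧R] p1, p0 ⊢ (p0 ∧ p1)
      [Ax] p0 ⊢ p0
      [Ax] p1 ⊢ p1
  [Ax] p1 ⊢ p1

Result: YES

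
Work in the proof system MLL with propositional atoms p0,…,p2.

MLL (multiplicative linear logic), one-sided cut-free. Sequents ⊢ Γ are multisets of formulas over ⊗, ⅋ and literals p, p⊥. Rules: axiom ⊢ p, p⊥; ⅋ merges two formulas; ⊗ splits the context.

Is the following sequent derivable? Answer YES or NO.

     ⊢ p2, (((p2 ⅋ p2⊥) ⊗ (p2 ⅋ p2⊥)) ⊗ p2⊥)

Derivation trace:
[⊗]  ⊢ p2, (((p2 ⅋ p2⊥) ⊗ (p2 ⅋ p2⊥)) ⊗ p2⊥)
  [⊗]  ⊢ ((p2 ⅋ p2⊥) ⊗ (p2 ⅋ p2⊥))
    [⅋]  ⊢ (p2 ⅋ p2⊥)
      [Ax]  ⊢ p2, p2⊥
    [⅋]  ⊢ (p2 ⅋ p2⊥)
      [Ax]  ⊢ p2, p2⊥
  [Ax]  ⊢ p2, p2⊥

Result: YES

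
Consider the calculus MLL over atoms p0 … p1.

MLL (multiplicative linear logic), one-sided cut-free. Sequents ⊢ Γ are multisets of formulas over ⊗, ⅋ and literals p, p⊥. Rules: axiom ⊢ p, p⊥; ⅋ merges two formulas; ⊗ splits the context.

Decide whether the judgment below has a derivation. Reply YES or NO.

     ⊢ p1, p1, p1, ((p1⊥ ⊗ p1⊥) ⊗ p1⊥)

Proof tree:
[⊗]  ⊢ p1, p1, p1, ((p1⊥ ⊗ p1⊥) ⊗ p1⊥)
  [⊗]  ⊢ p1, p1, (p1⊥ ⊗ p1⊥)
    [Ax]  ⊢ p1, p1⊥
    [Ax]  ⊢ p1, p1⊥
  [Ax]  ⊢ p1, p1⊥

Result: YES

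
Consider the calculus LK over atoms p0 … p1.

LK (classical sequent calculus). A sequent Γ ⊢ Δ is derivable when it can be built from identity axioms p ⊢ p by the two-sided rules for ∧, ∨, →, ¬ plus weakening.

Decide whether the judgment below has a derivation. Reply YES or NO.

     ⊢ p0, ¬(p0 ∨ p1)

Search for a countermodel by truth-table:
  v=00: Γ:[] Δ:[p0=F, ¬(p0 ∨ p1)=T] refutes=False
  v=01: Γ:[] Δ:[p0=F, ¬(p0 ∨ p1)=F] refutes=True  ← countermodel

Result: NO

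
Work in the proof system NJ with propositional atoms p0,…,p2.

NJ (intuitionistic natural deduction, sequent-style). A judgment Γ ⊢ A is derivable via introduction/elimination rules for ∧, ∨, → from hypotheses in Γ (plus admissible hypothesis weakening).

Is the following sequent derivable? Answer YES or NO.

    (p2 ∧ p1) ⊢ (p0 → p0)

Proof tree:
[Wk] (p2 ∧ p1) ⊢ (p0 → p0)
  [→I]  ⊢ (p0 → p0)
    [Ax] p0 ⊢ p0

Result: YES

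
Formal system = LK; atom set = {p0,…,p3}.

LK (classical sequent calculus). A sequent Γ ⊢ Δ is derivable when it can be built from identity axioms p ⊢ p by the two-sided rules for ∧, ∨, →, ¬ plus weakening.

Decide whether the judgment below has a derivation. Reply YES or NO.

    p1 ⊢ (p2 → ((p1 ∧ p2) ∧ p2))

Derivation (root first):
[→R] p1 ⊢ (p2 → ((p1 ∧ p2) ∧ p2))
  [∧R] p1, p2 ⊢ ((p1 ∧ p2) ∧ p2)
    [∧R] p1, p2 ⊢ (p1 ∧ p2)
      [Ax] p1 ⊢ p1
      [Ax] p2 ⊢ p2
    [Ax] p2 ⊢ p2

Result: YES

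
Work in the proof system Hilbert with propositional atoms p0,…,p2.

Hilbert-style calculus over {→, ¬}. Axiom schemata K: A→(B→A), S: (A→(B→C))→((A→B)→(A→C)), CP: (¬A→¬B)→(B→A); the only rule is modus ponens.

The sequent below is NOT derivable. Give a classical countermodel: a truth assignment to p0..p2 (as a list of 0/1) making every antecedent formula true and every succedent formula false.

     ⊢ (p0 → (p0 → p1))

Truth-table refutation:
  v=000: Γ:[] Δ:[(p0 → (p0 → p1))=T] refutes=False
  v=001: Γ:[] Δ:[(p0 → (p0 → p1))=T] refutes=False
  v=010: Γ:[] Δ:[(p0 → (p0 → p1))=T] refutes=False
  v=011: Γ:[] Δ:[(p0 → (p0 → p1))=T] refutes=False
  v=100: Γ:[] Δ:[(p0 → (p0 → p1))=F] refutes=True  ← countermodel

Result: [1, 0, 0]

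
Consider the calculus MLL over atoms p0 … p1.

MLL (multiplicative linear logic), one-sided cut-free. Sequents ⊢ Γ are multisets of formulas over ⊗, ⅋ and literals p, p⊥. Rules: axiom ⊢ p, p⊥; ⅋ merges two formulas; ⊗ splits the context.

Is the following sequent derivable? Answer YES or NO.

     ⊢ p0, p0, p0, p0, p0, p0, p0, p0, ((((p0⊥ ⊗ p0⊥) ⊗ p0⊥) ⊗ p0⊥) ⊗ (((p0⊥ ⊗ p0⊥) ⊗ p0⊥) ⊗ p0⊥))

Derivation (root first):
[⊗]  ⊢ p0, p0, p0, p0, p0, p0, p0, p0, ((((p0⊥ ⊗ p0⊥) ⊗ p0⊥) ⊗ p0⊥) ⊗ (((p0⊥ ⊗ p0⊥) ⊗ p0⊥) ⊗ p0⊥))
  [⊗]  ⊢ p0, p0, p0, p0, (((p0⊥ ⊗ p0⊥) ⊗ p0⊥) ⊗ p0⊥)
    [⊗]  ⊢ p0, p0, p0, ((p0⊥ ⊗ p0⊥) ⊗ p0⊥)
      [⊗]  ⊢ p0, p0, (p0⊥ ⊗ p0⊥)
        [Ax]  ⊢ p0, p0⊥
        [Ax]  ⊢ p0, p0⊥
      [Ax]  ⊢ p0, p0⊥
    [Ax]  ⊢ p0, p0⊥
  [⊗]  ⊢ p0, p0, p0, p0, (((p0⊥ ⊗ p0⊥) ⊗ p0⊥) ⊗ p0⊥)
    [⊗]  ⊢ p0, p0, p0, ((p0⊥ ⊗ p0⊥) ⊗ p0⊥)
      [⊗]  ⊢ p0, p0, (p0⊥ ⊗ p0⊥)
        [Ax]  ⊢ p0, p0⊥
        [Ax]  ⊢ p0, p0⊥
      [Ax]  ⊢ p0, p0⊥
    [Ax]  ⊢ p0, p0⊥

Result: YES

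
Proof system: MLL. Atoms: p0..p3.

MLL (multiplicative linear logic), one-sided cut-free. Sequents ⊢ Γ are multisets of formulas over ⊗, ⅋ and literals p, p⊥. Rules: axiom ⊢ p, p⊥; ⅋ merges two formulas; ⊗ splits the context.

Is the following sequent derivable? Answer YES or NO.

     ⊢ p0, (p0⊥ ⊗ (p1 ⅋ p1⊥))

Proof tree:
[⊗]  ⊢ p0, (p0⊥ ⊗ (p1 ⅋ p1⊥))
  [Ax]  ⊢ p0, p0⊥
  [⅋]  ⊢ (p1 ⅋ p1⊥)
    [Ax]  ⊢ p1, p1⊥

Result: YES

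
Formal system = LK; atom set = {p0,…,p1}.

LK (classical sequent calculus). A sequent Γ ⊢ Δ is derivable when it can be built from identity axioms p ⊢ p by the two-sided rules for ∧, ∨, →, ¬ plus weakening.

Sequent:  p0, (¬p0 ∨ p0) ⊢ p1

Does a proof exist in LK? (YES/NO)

Enumerate valuations to refute Γ ⊢ Δ:
  v=00: Γ:[p0=F, (¬p0 ∨ p0)=T] Δ:[p1=F] refutes=False
  v=01: Γ:[p0=F, (¬p0 ∨ p0)=T] Δ:[p1=T] refutes=False
  v=10: Γ:[p0=T, (¬p0 ∨ p0)=T] Δ:[p1=F] refutes=True  ← countermodel

Result: NO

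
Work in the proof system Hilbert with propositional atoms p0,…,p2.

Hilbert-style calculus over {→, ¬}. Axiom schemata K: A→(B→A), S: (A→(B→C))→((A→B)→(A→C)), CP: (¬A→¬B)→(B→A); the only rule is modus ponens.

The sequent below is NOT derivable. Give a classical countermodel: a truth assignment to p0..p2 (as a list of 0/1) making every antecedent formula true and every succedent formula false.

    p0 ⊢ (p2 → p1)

Enumerate valuations to refute Γ ⊢ Δ:
  v=000: Γ:[p0=F] Δ:[(p2 → p1)=T] refutes=False
  v=001: Γ:[p0=F] Δ:[(p2 → p1)=F] refutes=False
  v=010: Γ:[p0=F] Δ:[(p2 → p1)=T] refutes=False
  v=011: Γ:[p0=F] Δ:[(p2 → p1)=T] refutes=False
  v=100: Γ:[p0=T] Δ:[(p2 → p1)=T] refutes=False
  v=101: Γ:[p0=T] Δ:[(p2 → p1)=F] refutes=True  ← countermodel

Result: [1, 0, 1]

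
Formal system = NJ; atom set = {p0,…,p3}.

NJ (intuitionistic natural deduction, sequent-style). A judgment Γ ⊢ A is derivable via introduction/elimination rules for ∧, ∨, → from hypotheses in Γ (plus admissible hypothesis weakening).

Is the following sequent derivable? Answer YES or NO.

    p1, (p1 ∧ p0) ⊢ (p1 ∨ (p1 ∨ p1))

Derivation (root first):
[Wk] p1, (p1 ∧ p0) ⊢ (p1 ∨ (p1 ∨ p1))
  [∨I₂] p1 ⊢ (p1 ∨ (p1 ∨ p1))
    [∨I₁] p1 ⊢ (p1 ∨ p1)
      [Ax] p1 ⊢ p1

Result: YES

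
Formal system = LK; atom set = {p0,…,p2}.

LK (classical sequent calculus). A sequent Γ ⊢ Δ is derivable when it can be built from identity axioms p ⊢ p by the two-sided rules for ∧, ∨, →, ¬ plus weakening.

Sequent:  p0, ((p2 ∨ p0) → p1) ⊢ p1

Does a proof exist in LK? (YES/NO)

Derivation (root first):
[→L] p0, ((p2 ∨ p0) → p1) ⊢ p1
  [∨R] p0 ⊢ (p2 ∨ p0)
    [WR] p0 ⊢ p0, p2
      [Ax] p0 ⊢ p0
  [Ax] p1 ⊢ p1

Result: YES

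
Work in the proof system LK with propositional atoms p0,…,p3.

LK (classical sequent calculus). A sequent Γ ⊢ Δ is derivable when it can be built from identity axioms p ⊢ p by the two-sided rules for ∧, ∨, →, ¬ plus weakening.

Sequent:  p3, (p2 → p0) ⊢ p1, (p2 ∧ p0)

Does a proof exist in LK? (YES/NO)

Search for a countermodel by truth-table:
  v=0000: Γ:[p3=F, (p2 → p0)=T] Δ:[p1=F, (p2 ∧ p0)=F] refutes=False
  v=0001: Γ:[p3=T, (p2 → p0)=T] Δ:[p1=F, (p2 ∧ p0)=F] refutes=True  ← countermodel

Result: NO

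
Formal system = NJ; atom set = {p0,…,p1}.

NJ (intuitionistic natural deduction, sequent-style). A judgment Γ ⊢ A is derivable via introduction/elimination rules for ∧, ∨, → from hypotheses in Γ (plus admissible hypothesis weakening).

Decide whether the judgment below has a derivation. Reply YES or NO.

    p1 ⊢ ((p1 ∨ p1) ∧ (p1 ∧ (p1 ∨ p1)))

Derivation (root first):
[∧I] p1 ⊢ ((p1 ∨ p1) ∧ (p1 ∧ (p1 ∨ p1)))
  [∨I₁] p1 ⊢ (p1 ∨ p1)
    [Ax] p1 ⊢ p1
  [∧I] p1 ⊢ (p1 ∧ (p1 ∨ p1))
    [Ax] p1 ⊢ p1
    [Wk] p1, p1 ⊢ (p1 ∨ p1)
      [∨I₂] p1 ⊢ (p1 ∨ p1)
        [Ax] p1 ⊢ p1

Result: YES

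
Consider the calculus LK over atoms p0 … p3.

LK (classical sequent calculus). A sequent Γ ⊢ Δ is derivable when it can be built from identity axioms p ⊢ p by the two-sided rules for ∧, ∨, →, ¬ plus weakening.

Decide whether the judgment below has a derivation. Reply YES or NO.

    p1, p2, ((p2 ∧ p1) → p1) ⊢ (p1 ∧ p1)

Derivation trace:
[∧R] p1, p2, ((p2 ∧ p1) → p1) ⊢ (p1 ∧ p1)
  [→L] p1, p2, ((p2 ∧ p1) → p1) ⊢ p1
    [∧R] p1, p2 ⊢ (p2 ∧ p1)
      [Ax] p2 ⊢ p2
      [Ax] p1 ⊢ p1
    [Ax] p1 ⊢ p1
  [Ax] p1 ⊢ p1

Result: YES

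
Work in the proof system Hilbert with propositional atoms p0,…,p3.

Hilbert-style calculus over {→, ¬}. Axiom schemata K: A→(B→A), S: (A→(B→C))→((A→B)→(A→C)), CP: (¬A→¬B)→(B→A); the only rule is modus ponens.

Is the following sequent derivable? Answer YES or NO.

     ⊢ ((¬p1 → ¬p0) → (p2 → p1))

Enumerate valuations to refute Γ ⊢ Δ:
  v=0000: Γ:[] Δ:[((¬p1 → ¬p0) → (p2 → p1))=T] refutes=False
  v=0001: Γ:[] Δ:[((¬p1 → ¬p0) → (p2 → p1))=T] refutes=False
  v=0010: Γ:[] Δ:[((¬p1 → ¬p0) → (p2 → p1))=F] refutes=True  ← countermodel

Result: NO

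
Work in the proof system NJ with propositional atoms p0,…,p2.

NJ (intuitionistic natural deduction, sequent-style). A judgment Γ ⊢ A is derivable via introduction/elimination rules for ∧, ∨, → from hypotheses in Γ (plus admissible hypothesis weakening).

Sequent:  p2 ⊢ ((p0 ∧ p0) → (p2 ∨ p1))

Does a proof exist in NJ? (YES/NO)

Proof tree:
[→I] p2 ⊢ ((p0 ∧ p0) → (p2 ∨ p1))
  [Wk] p2, (p0 ∧ p0) ⊢ (p2 ∨ p1)
    [∨I₁] p2 ⊢ (p2 ∨ p1)
      [Ax] p2 ⊢ p2

Result: YES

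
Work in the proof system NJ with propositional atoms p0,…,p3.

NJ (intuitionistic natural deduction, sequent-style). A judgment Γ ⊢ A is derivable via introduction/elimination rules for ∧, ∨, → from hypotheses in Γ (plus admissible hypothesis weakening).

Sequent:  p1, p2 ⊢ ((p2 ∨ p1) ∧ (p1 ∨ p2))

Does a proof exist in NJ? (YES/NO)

Derivation (root first):
[∧I] p1, p2 ⊢ ((p2 ∨ p1) ∧ (p1 ∨ p2))
  [∨I₁] p2, p1, p2 ⊢ (p2 ∨ p1)
    [Wk] p2, p1, p2 ⊢ p2
      [Wk] p2, p1 ⊢ p2
        [Ax] p2 ⊢ p2
  [∨I₂] p2 ⊢ (p1 ∨ p2)
    [Ax] p2 ⊢ p2

Result: YES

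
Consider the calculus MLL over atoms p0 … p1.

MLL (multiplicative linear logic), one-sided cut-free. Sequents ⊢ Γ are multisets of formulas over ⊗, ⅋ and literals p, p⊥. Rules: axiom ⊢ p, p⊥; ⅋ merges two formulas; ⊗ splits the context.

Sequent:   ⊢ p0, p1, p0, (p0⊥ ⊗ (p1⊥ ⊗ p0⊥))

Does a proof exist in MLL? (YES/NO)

Proof tree:
[⊗]  ⊢ p0, p1, p0, (p0⊥ ⊗ (p1⊥ ⊗ p0⊥))
  [Ax]  ⊢ p0, p0⊥
  [⊗]  ⊢ p1, p0, (p1⊥ ⊗ p0⊥)
    [Ax]  ⊢ p1, p1⊥
    [Ax]  ⊢ p0, p0⊥

Result: YES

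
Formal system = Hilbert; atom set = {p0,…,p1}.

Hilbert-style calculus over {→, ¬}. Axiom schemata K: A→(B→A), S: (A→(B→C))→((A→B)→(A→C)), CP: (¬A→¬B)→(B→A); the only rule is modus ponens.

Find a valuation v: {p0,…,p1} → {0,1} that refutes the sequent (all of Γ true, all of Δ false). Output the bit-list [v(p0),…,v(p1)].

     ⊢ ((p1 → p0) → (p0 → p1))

Truth-table refutation:
  v=00: Γ:[] Δ:[((p1 → p0) → (p0 → p1))=T] refutes=False
  v=01: Γ:[] Δ:[((p1 → p0) → (p0 → p1))=T] refutes=False
  v=10: Γ:[] Δ:[((p1 → p0) → (p0 → p1))=F] refutes=True  ← countermodel

Result: [1, 0]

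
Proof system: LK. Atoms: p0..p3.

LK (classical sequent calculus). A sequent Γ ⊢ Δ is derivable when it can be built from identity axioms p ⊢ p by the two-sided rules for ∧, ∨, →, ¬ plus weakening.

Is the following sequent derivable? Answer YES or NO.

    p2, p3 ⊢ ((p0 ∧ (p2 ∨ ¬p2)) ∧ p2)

Enumerate valuations to refute Γ ⊢ Δ:
  v=0000: Γ:[p2=F, p3=F] Δ:[((p0 ∧ (p2 ∨ ¬p2)) ∧ p2)=F] refutes=False
  v=0001: Γ:[p2=F, p3=T] Δ:[((p0 ∧ (p2 ∨ ¬p2)) ∧ p2)=F] refutes=False
  v=0010: Γ:[p2=T, p3=F] Δ:[((p0 ∧ (p2 ∨ ¬p2)) ∧ p2)=F] refutes=False
  v=0011: Γ:[p2=T, p3=T] Δ:[((p0 ∧ (p2 ∨ ¬p2)) ∧ p2)=F] refutes=True  ← countermodel

Result: NO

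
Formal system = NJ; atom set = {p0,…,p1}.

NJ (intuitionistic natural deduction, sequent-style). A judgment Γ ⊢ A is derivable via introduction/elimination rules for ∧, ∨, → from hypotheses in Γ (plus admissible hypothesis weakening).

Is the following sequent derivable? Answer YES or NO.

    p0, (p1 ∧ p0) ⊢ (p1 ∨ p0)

Derivation (root first):
[∨I₂] p0, (p1 ∧ p0) ⊢ (p1 ∨ p0)
  [Wk] p0, (p1 ∧ p0) ⊢ p0
    [Ax] p0 ⊢ p0

Result: YES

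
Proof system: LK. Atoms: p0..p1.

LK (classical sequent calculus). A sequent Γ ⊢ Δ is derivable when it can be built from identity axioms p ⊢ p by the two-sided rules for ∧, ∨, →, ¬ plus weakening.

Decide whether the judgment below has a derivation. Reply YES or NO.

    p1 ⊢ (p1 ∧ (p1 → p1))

Derivation (root first):
[∧R] p1 ⊢ (p1 ∧ (p1 → p1))
  [Ax] p1 ⊢ p1
  [→R]  ⊢ (p1 → p1)
    [Ax] p1 ⊢ p1

Result: YES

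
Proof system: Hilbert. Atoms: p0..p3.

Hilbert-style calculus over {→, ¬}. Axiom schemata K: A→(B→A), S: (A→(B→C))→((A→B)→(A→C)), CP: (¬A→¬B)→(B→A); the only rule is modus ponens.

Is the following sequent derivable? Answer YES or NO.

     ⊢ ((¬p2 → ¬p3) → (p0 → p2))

Search for a countermodel by truth-table:
  v=0000: Γ:[] Δ:[((¬p2 → ¬p3) → (p0 → p2))=T] refutes=False
  v=0001: Γ:[] Δ:[((¬p2 → ¬p3) → (p0 → p2))=T] refutes=False
  v=0010: Γ:[] Δ:[((¬p2 → ¬p3) → (p0 → p2))=T] refutes=False
  v=0011: Γ:[] Δ:[((¬p2 → ¬p3) → (p0 → p2))=T] refutes=False
  v=0100: Γ:[] Δ:[((¬p2 → ¬p3) → (p0 → p2))=T] refutes=False
  v=0101: Γ:[] Δ:[((¬p2 → ¬p3) → (p0 → p2))=T] refutes=False
  v=0110: Γ:[] Δ:[((¬p2 → ¬p3) → (p0 → p2))=T] refutes=False
  v=0111: Γ:[] Δ:[((¬p2 → ¬p3) → (p0 → p2))=T] refutes=False
  v=1000: Γ:[] Δ:[((¬p2 → ¬p3) → (p0 → p2))=F] refutes=True  ← countermodel

Result: NO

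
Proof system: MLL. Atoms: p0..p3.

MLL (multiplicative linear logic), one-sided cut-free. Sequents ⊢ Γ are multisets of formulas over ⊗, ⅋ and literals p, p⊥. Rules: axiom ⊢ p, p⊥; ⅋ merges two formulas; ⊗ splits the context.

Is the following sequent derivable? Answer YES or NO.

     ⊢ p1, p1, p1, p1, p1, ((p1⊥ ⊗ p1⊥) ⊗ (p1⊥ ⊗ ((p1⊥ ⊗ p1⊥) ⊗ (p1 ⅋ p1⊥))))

Derivation (root first):
[⊗]  ⊢ p1, p1, p1, p1, p1, ((p1⊥ ⊗ p1⊥) ⊗ (p1⊥ ⊗ ((p1⊥ ⊗ p1⊥) ⊗ (p1 ⅋ p1⊥))))
  [⊗]  ⊢ p1, p1, (p1⊥ ⊗ p1⊥)
    [Ax]  ⊢ p1, p1⊥
    [Ax]  ⊢ p1, p1⊥
  [⊗]  ⊢ p1, p1, p1, (p1⊥ ⊗ ((p1⊥ ⊗ p1⊥) ⊗ (p1 ⅋ p1⊥)))
    [Ax]  ⊢ p1, p1⊥
    [⊗]  ⊢ p1, p1, ((p1⊥ ⊗ p1⊥) ⊗ (p1 ⅋ p1⊥))
      [⊗]  ⊢ p1, p1, (p1⊥ ⊗ p1⊥)
        [Ax]  ⊢ p1, p1⊥
        [Ax]  ⊢ p1, p1⊥
      [⅋]  ⊢ (p1 ⅋ p1⊥)
        [Ax]  ⊢ p1, p1⊥

Result: YES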